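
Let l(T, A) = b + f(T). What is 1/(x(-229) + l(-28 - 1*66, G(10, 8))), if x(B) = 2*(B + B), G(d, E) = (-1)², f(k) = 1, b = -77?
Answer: -1/992 ≈ -0.0010081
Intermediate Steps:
G(d, E) = 1
x(B) = 4*B (x(B) = 2*(2*B) = 4*B)
l(T, A) = -76 (l(T, A) = -77 + 1 = -76)
1/(x(-229) + l(-28 - 1*66, G(10, 8))) = 1/(4*(-229) - 76) = 1/(-916 - 76) = 1/(-992) = -1/992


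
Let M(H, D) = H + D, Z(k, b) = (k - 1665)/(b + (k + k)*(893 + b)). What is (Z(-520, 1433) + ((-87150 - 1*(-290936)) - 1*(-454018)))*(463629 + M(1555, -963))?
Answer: 738256021400976073/2417607 ≈ 3.0537e+11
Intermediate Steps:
Z(k, b) = (-1665 + k)/(b + 2*k*(893 + b)) (Z(k, b) = (-1665 + k)/(b + (2*k)*(893 + b)) = (-1665 + k)/(b + 2*k*(893 + b)))
M(H, D) = D + H
(Z(-520, 1433) + ((-87150 - 1*(-290936)) - 1*(-454018)))*(463629 + M(1555, -963)) = ((-1665 - 520)/(1433 + 1786*(-520) + 2*1433*(-520)) + ((-87150 - 1*(-290936)) - 1*(-454018)))*(463629 + (-963 + 1555)) = (-2185/(1433 - 928720 - 1490320) + ((-87150 + 290936) + 454018))*(463629 + 592) = (-2185/(-2417607) + (203786 + 454018))*464221 = (-1/2417607*(-2185) + 657804)*464221 = (2185/2417607 + 657804)*464221 = (1590311557213/2417607)*464221 = 738256021400976073/2417607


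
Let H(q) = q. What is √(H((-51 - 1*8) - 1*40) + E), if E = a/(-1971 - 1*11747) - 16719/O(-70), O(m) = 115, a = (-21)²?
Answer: I*√1684990661190/83030 ≈ 15.634*I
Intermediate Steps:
a = 441
E = -229401957/1577570 (E = 441/(-1971 - 1*11747) - 16719/115 = 441/(-1971 - 11747) - 16719*1/115 = 441/(-13718) - 16719/115 = 441*(-1/13718) - 16719/115 = -441/13718 - 16719/115 = -229401957/1577570 ≈ -145.41)
√(H((-51 - 1*8) - 1*40) + E) = √(((-51 - 1*8) - 1*40) - 229401957/1577570) = √(((-51 - 8) - 40) - 229401957/1577570) = √((-59 - 40) - 229401957/1577570) = √(-99 - 229401957/1577570) = √(-385581387/1577570) = I*√1684990661190/83030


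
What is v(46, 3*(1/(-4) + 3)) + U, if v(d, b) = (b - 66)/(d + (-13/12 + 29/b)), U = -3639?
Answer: -7757250/2131 ≈ -3640.2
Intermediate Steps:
v(d, b) = (-66 + b)/(-13/12 + d + 29/b) (v(d, b) = (-66 + b)/(d + (-13*1/12 + 29/b)) = (-66 + b)/(d + (-13/12 + 29/b)) = (-66 + b)/(-13/12 + d + 29/b))
v(46, 3*(1/(-4) + 3)) + U = 12*(3*(1/(-4) + 3))*(-66 + 3*(1/(-4) + 3))/(348 - 39*(1/(-4) + 3) + 12*(3*(1/(-4) + 3))*46) - 3639 = 12*(3*(-¼ + 3))*(-66 + 3*(-¼ + 3))/(348 - 39*(-¼ + 3) + 12*(3*(-¼ + 3))*46) - 3639 = 12*(3*(11/4))*(-66 + 3*(11/4))/(348 - 39*11/4 + 12*(3*(11/4))*46) - 3639 = 12*(33/4)*(-66 + 33/4)/(348 - 13*33/4 + 12*(33/4)*46) - 3639 = 12*(33/4)*(-231/4)/(348 - 429/4 + 4554) - 3639 = 12*(33/4)*(-231/4)/(19179/4) - 3639 = 12*(33/4)*(4/19179)*(-231/4) - 3639 = -2541/2131 - 3639 = -7757250/2131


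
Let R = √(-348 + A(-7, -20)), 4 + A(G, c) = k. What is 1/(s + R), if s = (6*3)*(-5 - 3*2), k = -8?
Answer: -11/2198 - I*√10/6594 ≈ -0.0050045 - 0.00047957*I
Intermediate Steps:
A(G, c) = -12 (A(G, c) = -4 - 8 = -12)
s = -198 (s = 18*(-5 - 6) = 18*(-11) = -198)
R = 6*I*√10 (R = √(-348 - 12) = √(-360) = 6*I*√10 ≈ 18.974*I)
1/(s + R) = 1/(-198 + 6*I*√10)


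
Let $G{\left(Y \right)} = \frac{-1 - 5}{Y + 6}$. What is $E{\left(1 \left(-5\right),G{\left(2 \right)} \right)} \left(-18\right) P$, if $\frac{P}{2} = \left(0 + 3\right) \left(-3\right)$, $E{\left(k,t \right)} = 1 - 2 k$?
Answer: $3564$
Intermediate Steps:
$G{\left(Y \right)} = - \frac{6}{6 + Y}$
$E{\left(k,t \right)} = 1 - 2 k$
$P = -18$ ($P = 2 \left(0 + 3\right) \left(-3\right) = 2 \cdot 3 \left(-3\right) = 2 \left(-9\right) = -18$)
$E{\left(1 \left(-5\right),G{\left(2 \right)} \right)} \left(-18\right) P = \left(1 - 2 \cdot 1 \left(-5\right)\right) \left(-18\right) \left(-18\right) = \left(1 - -10\right) \left(-18\right) \left(-18\right) = \left(1 + 10\right) \left(-18\right) \left(-18\right) = 11 \left(-18\right) \left(-18\right) = \left(-198\right) \left(-18\right) = 3564$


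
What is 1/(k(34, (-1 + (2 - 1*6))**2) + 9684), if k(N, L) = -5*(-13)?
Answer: 1/9749 ≈ 0.00010257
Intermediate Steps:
k(N, L) = 65
1/(k(34, (-1 + (2 - 1*6))**2) + 9684) = 1/(65 + 9684) = 1/9749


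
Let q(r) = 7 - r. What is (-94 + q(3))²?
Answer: 8100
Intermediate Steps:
(-94 + q(3))² = (-94 + (7 - 1*3))² = (-94 + (7 - 3))² = (-94 + 4)² = (-90)² = 8100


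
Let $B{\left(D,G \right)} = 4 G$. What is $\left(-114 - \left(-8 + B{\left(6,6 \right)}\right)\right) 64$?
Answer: $-8320$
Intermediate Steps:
$\left(-114 - \left(-8 + B{\left(6,6 \right)}\right)\right) 64 = \left(-114 + \left(8 - 4 \cdot 6\right)\right) 64 = \left(-114 + \left(8 - 24\right)\right) 64 = \left(-114 - 16\right) 64 = \left(-130\right) 64 = -8320$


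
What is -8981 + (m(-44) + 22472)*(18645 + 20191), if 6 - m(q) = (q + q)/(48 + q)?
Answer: 873801019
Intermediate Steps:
m(q) = 6 - 2*q/(48 + q) (m(q) = 6 - (q + q)/(48 + q) = 6 - 2*q/(48 + q))
-8981 + (m(-44) + 22472)*(18645 + 20191) = -8981 + (4*(72 - 44)/(48 - 44) + 22472)*(18645 + 20191) = -8981 + (4*28/4 + 22472)*38836 = -8981 + (4*(¼)*28 + 22472)*38836 = -8981 + (28 + 22472)*38836 = -8981 + 22500*38836 = -8981 + 873810000 = 873801019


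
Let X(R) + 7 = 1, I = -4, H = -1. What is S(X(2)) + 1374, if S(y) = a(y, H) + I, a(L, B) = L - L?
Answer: 1370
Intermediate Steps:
a(L, B) = 0
X(R) = -6 (X(R) = -7 + 1 = -6)
S(y) = -4 (S(y) = 0 - 4 = -4)
S(X(2)) + 1374 = -4 + 1374 = 1370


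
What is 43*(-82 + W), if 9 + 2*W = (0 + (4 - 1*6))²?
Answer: -7267/2 ≈ -3633.5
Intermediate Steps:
W = -5/2 (W = -9/2 + (0 + (4 - 1*6))²/2 = -9/2 + (0 + (4 - 6))²/2 = -9/2 + (0 - 2)²/2 = -9/2 + (½)*(-2)² = -9/2 + (½)*4 = -9/2 + 2 = -5/2 ≈ -2.5000)
43*(-82 + W) = 43*(-82 - 5/2) = 43*(-169/2) = -7267/2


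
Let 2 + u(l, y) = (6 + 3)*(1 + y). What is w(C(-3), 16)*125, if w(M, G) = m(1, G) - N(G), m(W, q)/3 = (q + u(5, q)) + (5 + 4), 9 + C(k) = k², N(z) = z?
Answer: 64000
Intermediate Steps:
u(l, y) = 7 + 9*y (u(l, y) = -2 + (6 + 3)*(1 + y) = -2 + 9*(1 + y) = -2 + (9 + 9*y) = 7 + 9*y)
C(k) = -9 + k²
m(W, q) = 48 + 30*q (m(W, q) = 3*((q + (7 + 9*q)) + (5 + 4)) = 3*((7 + 10*q) + 9) = 3*(16 + 10*q) = 48 + 30*q)
w(M, G) = 48 + 29*G (w(M, G) = (48 + 30*G) - G = 48 + 29*G)
w(C(-3), 16)*125 = (48 + 29*16)*125 = (48 + 464)*125 = 512*125 = 64000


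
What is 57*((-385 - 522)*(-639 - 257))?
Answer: 46322304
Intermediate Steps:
57*((-385 - 522)*(-639 - 257)) = 57*(-907*(-896)) = 57*812672 = 46322304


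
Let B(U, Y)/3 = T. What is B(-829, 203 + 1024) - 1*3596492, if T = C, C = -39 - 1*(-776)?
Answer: -3594281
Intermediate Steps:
C = 737 (C = -39 + 776 = 737)
T = 737
B(U, Y) = 2211 (B(U, Y) = 3*737 = 2211)
B(-829, 203 + 1024) - 1*3596492 = 2211 - 1*3596492 = 2211 - 3596492 = -3594281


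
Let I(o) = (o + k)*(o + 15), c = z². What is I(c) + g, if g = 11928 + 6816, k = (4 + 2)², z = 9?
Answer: 29976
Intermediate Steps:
k = 36 (k = 6² = 36)
g = 18744
c = 81 (c = 9² = 81)
I(o) = (15 + o)*(36 + o) (I(o) = (o + 36)*(o + 15) = (36 + o)*(15 + o) = (15 + o)*(36 + o))
I(c) + g = (540 + 81² + 51*81) + 18744 = (540 + 6561 + 4131) + 18744 = 11232 + 18744 = 29976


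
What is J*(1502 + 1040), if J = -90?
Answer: -228780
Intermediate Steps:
J*(1502 + 1040) = -90*(1502 + 1040) = -90*2542 = -228780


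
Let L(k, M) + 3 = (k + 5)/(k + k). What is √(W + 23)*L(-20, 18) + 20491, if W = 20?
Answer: 20491 - 21*√43/8 ≈ 20474.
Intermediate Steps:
L(k, M) = -3 + (5 + k)/(2*k) (L(k, M) = -3 + (k + 5)/(k + k) = -3 + (5 + k)/((2*k)) = -3 + (5 + k)*(1/(2*k)) = -3 + (5 + k)/(2*k))
√(W + 23)*L(-20, 18) + 20491 = √(20 + 23)*((5/2)*(1 - 1*(-20))/(-20)) + 20491 = √43*((5/2)*(-1/20)*(1 + 20)) + 20491 = √43*((5/2)*(-1/20)*21) + 20491 = √43*(-21/8) + 20491 = -21*√43/8 + 20491 = 20491 - 21*√43/8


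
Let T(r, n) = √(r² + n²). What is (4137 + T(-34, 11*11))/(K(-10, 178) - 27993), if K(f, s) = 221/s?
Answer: -736386/4982533 - 178*√15797/4982533 ≈ -0.15228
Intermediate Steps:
T(r, n) = √(n² + r²)
(4137 + T(-34, 11*11))/(K(-10, 178) - 27993) = (4137 + √((11*11)² + (-34)²))/(221/178 - 27993) = (4137 + √(121² + 1156))/(221*(1/178) - 27993) = (4137 + √(14641 + 1156))/(221/178 - 27993) = (4137 + √15797)/(-4982533/178) = (4137 + √15797)*(-178/4982533) = -736386/4982533 - 178*√15797/4982533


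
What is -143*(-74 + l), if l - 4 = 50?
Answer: 2860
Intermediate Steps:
l = 54 (l = 4 + 50 = 54)
-143*(-74 + l) = -143*(-74 + 54) = -143*(-20) = 2860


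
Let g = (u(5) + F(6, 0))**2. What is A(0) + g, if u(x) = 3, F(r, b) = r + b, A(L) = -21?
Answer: 60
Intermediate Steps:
F(r, b) = b + r
g = 81 (g = (3 + (0 + 6))**2 = (3 + 6)**2 = 9**2 = 81)
A(0) + g = -21 + 81 = 60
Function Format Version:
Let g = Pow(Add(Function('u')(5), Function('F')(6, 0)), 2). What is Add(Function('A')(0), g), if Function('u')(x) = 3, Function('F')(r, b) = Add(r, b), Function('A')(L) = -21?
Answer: 60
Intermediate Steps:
Function('F')(r, b) = Add(b, r)
g = 81 (g = Pow(Add(3, Add(0, 6)), 2) = Pow(Add(3, 6), 2) = Pow(9, 2) = 81)
Add(Function('A')(0), g) = Add(-21, 81) = 60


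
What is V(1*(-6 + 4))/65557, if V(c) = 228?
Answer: 228/65557 ≈ 0.0034779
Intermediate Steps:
V(1*(-6 + 4))/65557 = 228/65557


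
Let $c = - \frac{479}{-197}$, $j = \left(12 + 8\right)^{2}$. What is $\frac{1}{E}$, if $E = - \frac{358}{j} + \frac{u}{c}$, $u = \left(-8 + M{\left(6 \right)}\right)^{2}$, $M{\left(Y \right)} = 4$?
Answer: $\frac{95800}{544659} \approx 0.17589$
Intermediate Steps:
$j = 400$ ($j = 20^{2} = 400$)
$c = \frac{479}{197}$ ($c = \left(-479\right) \left(- \frac{1}{197}\right) = \frac{479}{197} \approx 2.4315$)
$u = 16$ ($u = \left(-8 + 4\right)^{2} = \left(-4\right)^{2} = 16$)
$E = \frac{544659}{95800}$ ($E = - \frac{358}{400} + \frac{16}{\frac{479}{197}} = \left(-358\right) \frac{1}{400} + 16 \cdot \frac{197}{479} = - \frac{179}{200} + \frac{3152}{479} = \frac{544659}{95800} \approx 5.6854$)
$\frac{1}{E} = \frac{1}{\frac{544659}{95800}} = \frac{95800}{544659}$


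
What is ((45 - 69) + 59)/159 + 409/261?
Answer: 24722/13833 ≈ 1.7872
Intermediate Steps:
((45 - 69) + 59)/159 + 409/261 = (-24 + 59)*(1/159) + 409*(1/261) = 35*(1/159) + 409/261 = 35/159 + 409/261 = 24722/13833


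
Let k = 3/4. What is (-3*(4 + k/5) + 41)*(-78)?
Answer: -22269/10 ≈ -2226.9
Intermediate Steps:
k = ¾ (k = 3*(¼) = ¾ ≈ 0.75000)
(-3*(4 + k/5) + 41)*(-78) = (-3*(4 + (¾)/5) + 41)*(-78) = (-3*(4 + (¾)*(⅕)) + 41)*(-78) = (-3*(4 + 3/20) + 41)*(-78) = (-3*83/20 + 41)*(-78) = (-249/20 + 41)*(-78) = (571/20)*(-78) = -22269/10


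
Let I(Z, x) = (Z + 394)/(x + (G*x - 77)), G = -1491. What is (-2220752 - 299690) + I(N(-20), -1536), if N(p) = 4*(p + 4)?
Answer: -5768190304516/2288563 ≈ -2.5204e+6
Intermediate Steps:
N(p) = 16 + 4*p (N(p) = 4*(4 + p) = 16 + 4*p)
I(Z, x) = (394 + Z)/(-77 - 1490*x) (I(Z, x) = (Z + 394)/(x + (-1491*x - 77)) = (394 + Z)/(x + (-77 - 1491*x)) = (394 + Z)/(-77 - 1490*x))
(-2220752 - 299690) + I(N(-20), -1536) = (-2220752 - 299690) + (-394 - (16 + 4*(-20)))/(77 + 1490*(-1536)) = -2520442 + (-394 - (16 - 80))/(77 - 2288640) = -2520442 + (-394 - 1*(-64))/(-2288563) = -2520442 - (-394 + 64)/2288563 = -2520442 - 1/2288563*(-330) = -2520442 + 330/2288563 = -5768190304516/2288563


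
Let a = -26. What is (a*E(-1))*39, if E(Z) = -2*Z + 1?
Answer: -3042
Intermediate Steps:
E(Z) = 1 - 2*Z
(a*E(-1))*39 = -26*(1 - 2*(-1))*39 = -26*(1 + 2)*39 = -26*3*39 = -78*39 = -3042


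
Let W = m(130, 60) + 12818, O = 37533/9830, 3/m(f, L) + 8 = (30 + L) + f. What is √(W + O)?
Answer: √3480237395557085/520990 ≈ 113.23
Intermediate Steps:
m(f, L) = 3/(22 + L + f) (m(f, L) = 3/(-8 + ((30 + L) + f)) = 3/(-8 + (30 + L + f)) = 3/(22 + L + f))
O = 37533/9830 (O = 37533*(1/9830) = 37533/9830 ≈ 3.8182)
W = 2717419/212 (W = 3/(22 + 60 + 130) + 12818 = 3/212 + 12818 = 2717419/212 ≈ 12818.)
√(W + O) = √(2717419/212 + 37533/9830) = √(13360092883/1041980) = √3480237395557085/520990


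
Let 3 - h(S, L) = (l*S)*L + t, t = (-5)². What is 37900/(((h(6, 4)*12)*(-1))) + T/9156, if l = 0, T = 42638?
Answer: 1243989/8393 ≈ 148.22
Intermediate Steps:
t = 25
h(S, L) = -22 (h(S, L) = 3 - ((0*S)*L + 25) = 3 - (0*L + 25) = 3 - (0 + 25) = 3 - 1*25 = 3 - 25 = -22)
37900/(((h(6, 4)*12)*(-1))) + T/9156 = 37900/((-22*12*(-1))) + 42638/9156 = 37900/((-264*(-1))) + 42638*(1/9156) = 37900/264 + 21319/4578 = 37900*(1/264) + 21319/4578 = 9475/66 + 21319/4578 = 1243989/8393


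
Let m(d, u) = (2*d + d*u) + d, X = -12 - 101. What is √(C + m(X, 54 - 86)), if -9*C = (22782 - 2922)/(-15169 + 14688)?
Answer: √6833082633/1443 ≈ 57.285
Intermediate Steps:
X = -113
m(d, u) = 3*d + d*u
C = 6620/1443 (C = -(22782 - 2922)/(9*(-15169 + 14688)) = -6620/(3*(-481)) = -6620*(-1)/(3*481) = -⅑*(-19860/481) = 6620/1443 ≈ 4.5877)
√(C + m(X, 54 - 86)) = √(6620/1443 - 113*(3 + (54 - 86))) = √(6620/1443 - 113*(3 - 32)) = √(6620/1443 - 113*(-29)) = √(6620/1443 + 3277) = √(4735331/1443) = √6833082633/1443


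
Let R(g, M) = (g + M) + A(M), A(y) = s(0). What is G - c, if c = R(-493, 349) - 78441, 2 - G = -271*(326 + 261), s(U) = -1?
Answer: 237665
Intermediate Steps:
A(y) = -1
R(g, M) = -1 + M + g (R(g, M) = (g + M) - 1 = (M + g) - 1 = -1 + M + g)
G = 159079 (G = 2 - (-271)*(326 + 261) = 2 - (-271)*587 = 2 - 1*(-159077) = 2 + 159077 = 159079)
c = -78586 (c = (-1 + 349 - 493) - 78441 = -145 - 78441 = -78586)
G - c = 159079 - 1*(-78586) = 159079 + 78586 = 237665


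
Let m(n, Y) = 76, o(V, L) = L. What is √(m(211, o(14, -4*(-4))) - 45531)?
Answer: I*√45455 ≈ 213.2*I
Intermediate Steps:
√(m(211, o(14, -4*(-4))) - 45531) = √(76 - 45531) = √(-45455) = I*√45455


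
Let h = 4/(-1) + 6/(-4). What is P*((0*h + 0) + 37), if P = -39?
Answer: -1443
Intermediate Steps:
h = -11/2 (h = 4*(-1) + 6*(-¼) = -4 - 3/2 = -11/2 ≈ -5.5000)
P*((0*h + 0) + 37) = -39*((0*(-11/2) + 0) + 37) = -39*((0 + 0) + 37) = -39*(0 + 37) = -39*37 = -1443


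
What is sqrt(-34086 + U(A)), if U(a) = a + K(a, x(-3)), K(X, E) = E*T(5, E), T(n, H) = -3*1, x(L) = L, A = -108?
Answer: I*sqrt(34185) ≈ 184.89*I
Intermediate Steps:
T(n, H) = -3
K(X, E) = -3*E (K(X, E) = E*(-3) = -3*E)
U(a) = 9 + a (U(a) = a - 3*(-3) = a + 9 = 9 + a)
sqrt(-34086 + U(A)) = sqrt(-34086 + (9 - 108)) = sqrt(-34086 - 99) = sqrt(-34185) = I*sqrt(34185)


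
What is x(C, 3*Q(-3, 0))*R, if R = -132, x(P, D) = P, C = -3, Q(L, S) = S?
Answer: 396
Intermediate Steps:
x(C, 3*Q(-3, 0))*R = -3*(-132) = 396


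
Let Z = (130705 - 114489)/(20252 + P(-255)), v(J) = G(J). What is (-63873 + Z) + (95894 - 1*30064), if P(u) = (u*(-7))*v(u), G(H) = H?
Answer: 851128095/434923 ≈ 1957.0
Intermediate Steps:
v(J) = J
P(u) = -7*u**2 (P(u) = (u*(-7))*u = (-7*u)*u = -7*u**2)
Z = -16216/434923 (Z = (130705 - 114489)/(20252 - 7*(-255)**2) = 16216/(20252 - 7*65025) = 16216/(20252 - 455175) = 16216/(-434923) = 16216*(-1/434923) = -16216/434923 ≈ -0.037285)
(-63873 + Z) + (95894 - 1*30064) = (-63873 - 16216/434923) + (95894 - 1*30064) = -27779852995/434923 + (95894 - 30064) = -27779852995/434923 + 65830 = 851128095/434923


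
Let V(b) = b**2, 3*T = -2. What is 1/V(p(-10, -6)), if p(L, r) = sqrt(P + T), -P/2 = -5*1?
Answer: 3/28 ≈ 0.10714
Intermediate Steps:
T = -2/3 (T = (1/3)*(-2) = -2/3 ≈ -0.66667)
P = 10 (P = -(-10) = -2*(-5) = 10)
p(L, r) = 2*sqrt(21)/3 (p(L, r) = sqrt(10 - 2/3) = sqrt(28/3) = 2*sqrt(21)/3)
1/V(p(-10, -6)) = 1/((2*sqrt(21)/3)**2) = 1/(28/3) = 3/28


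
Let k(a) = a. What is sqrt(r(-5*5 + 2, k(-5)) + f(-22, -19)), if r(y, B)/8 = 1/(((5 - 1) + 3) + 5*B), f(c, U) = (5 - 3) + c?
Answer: 2*I*sqrt(46)/3 ≈ 4.5216*I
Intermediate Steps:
f(c, U) = 2 + c
r(y, B) = 8/(7 + 5*B) (r(y, B) = 8/(((5 - 1) + 3) + 5*B) = 8/((4 + 3) + 5*B) = 8/(7 + 5*B))
sqrt(r(-5*5 + 2, k(-5)) + f(-22, -19)) = sqrt(8/(7 + 5*(-5)) + (2 - 22)) = sqrt(8/(7 - 25) - 20) = sqrt(8/(-18) - 20) = sqrt(8*(-1/18) - 20) = sqrt(-4/9 - 20) = sqrt(-184/9) = 2*I*sqrt(46)/3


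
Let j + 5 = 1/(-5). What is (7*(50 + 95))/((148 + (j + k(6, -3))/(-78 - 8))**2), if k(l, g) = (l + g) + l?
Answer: 187673500/4047631641 ≈ 0.046366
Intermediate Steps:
j = -26/5 (j = -5 + 1/(-5) = -5 - 1/5 = -26/5 ≈ -5.2000)
k(l, g) = g + 2*l (k(l, g) = (g + l) + l = g + 2*l)
(7*(50 + 95))/((148 + (j + k(6, -3))/(-78 - 8))**2) = (7*(50 + 95))/((148 + (-26/5 + (-3 + 2*6))/(-78 - 8))**2) = (7*145)/((148 + (-26/5 + (-3 + 12))/(-86))**2) = 1015/((148 + (-26/5 + 9)*(-1/86))**2) = 1015/((148 + (19/5)*(-1/86))**2) = 1015/((148 - 19/430)**2) = 1015/((63621/430)**2) = 1015/(4047631641/184900) = 1015*(184900/4047631641) = 187673500/4047631641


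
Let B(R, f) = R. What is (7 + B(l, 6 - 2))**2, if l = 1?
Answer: 64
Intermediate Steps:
(7 + B(l, 6 - 2))**2 = (7 + 1)**2 = 8**2 = 64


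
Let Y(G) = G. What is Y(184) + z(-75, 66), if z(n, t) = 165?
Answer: 349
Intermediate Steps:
Y(184) + z(-75, 66) = 184 + 165 = 349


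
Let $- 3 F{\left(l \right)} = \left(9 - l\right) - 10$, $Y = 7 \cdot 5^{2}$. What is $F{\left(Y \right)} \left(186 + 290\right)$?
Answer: $\frac{83776}{3} \approx 27925.0$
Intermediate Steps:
$Y = 175$ ($Y = 7 \cdot 25 = 175$)
$F{\left(l \right)} = \frac{1}{3} + \frac{l}{3}$ ($F{\left(l \right)} = - \frac{\left(9 - l\right) - 10}{3} = - \frac{-1 - l}{3} = \frac{1}{3} + \frac{l}{3}$)
$F{\left(Y \right)} \left(186 + 290\right) = \left(\frac{1}{3} + \frac{1}{3} \cdot 175\right) \left(186 + 290\right) = \left(\frac{1}{3} + \frac{175}{3}\right) 476 = \frac{176}{3} \cdot 476 = \frac{83776}{3}$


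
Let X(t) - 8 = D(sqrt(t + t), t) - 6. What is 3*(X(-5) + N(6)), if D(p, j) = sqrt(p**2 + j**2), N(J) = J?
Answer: 24 + 3*sqrt(15) ≈ 35.619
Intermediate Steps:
D(p, j) = sqrt(j**2 + p**2)
X(t) = 2 + sqrt(t**2 + 2*t) (X(t) = 8 + (sqrt(t**2 + (sqrt(t + t))**2) - 6) = 8 + (sqrt(t**2 + (sqrt(2*t))**2) - 6) = 8 + (sqrt(t**2 + (sqrt(2)*sqrt(t))**2) - 6) = 8 + (sqrt(t**2 + 2*t) - 6) = 8 + (-6 + sqrt(t**2 + 2*t)) = 2 + sqrt(t**2 + 2*t))
3*(X(-5) + N(6)) = 3*((2 + sqrt(-5*(2 - 5))) + 6) = 3*((2 + sqrt(-5*(-3))) + 6) = 3*((2 + sqrt(15)) + 6) = 3*(8 + sqrt(15)) = 24 + 3*sqrt(15)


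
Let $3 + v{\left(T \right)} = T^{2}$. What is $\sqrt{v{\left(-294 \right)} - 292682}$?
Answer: $i \sqrt{206249} \approx 454.15 i$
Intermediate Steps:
$v{\left(T \right)} = -3 + T^{2}$
$\sqrt{v{\left(-294 \right)} - 292682} = \sqrt{\left(-3 + \left(-294\right)^{2}\right) - 292682} = \sqrt{\left(-3 + 86436\right) - 292682} = \sqrt{86433 - 292682} = \sqrt{-206249} = i \sqrt{206249}$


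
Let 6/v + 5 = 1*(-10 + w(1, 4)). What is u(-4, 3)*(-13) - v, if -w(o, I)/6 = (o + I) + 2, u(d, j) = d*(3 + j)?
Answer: 5930/19 ≈ 312.11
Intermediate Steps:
w(o, I) = -12 - 6*I - 6*o (w(o, I) = -6*((o + I) + 2) = -6*((I + o) + 2) = -6*(2 + I + o) = -12 - 6*I - 6*o)
v = -2/19 (v = 6/(-5 + 1*(-10 + (-12 - 6*4 - 6*1))) = 6/(-5 + 1*(-10 + (-12 - 24 - 6))) = 6/(-5 + 1*(-10 - 42)) = 6/(-5 + 1*(-52)) = 6/(-5 - 52) = 6/(-57) = 6*(-1/57) = -2/19 ≈ -0.10526)
u(-4, 3)*(-13) - v = -4*(3 + 3)*(-13) - 1*(-2/19) = -4*6*(-13) + 2/19 = -24*(-13) + 2/19 = 312 + 2/19 = 5930/19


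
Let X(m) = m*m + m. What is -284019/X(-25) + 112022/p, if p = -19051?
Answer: -1826019723/3810200 ≈ -479.25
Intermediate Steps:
X(m) = m + m² (X(m) = m² + m = m + m²)
-284019/X(-25) + 112022/p = -284019*(-1/(25*(1 - 25))) + 112022/(-19051) = -284019/((-25*(-24))) + 112022*(-1/19051) = -284019/600 - 112022/19051 = -284019*1/600 - 112022/19051 = -94673/200 - 112022/19051 = -1826019723/3810200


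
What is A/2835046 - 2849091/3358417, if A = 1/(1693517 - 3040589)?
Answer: -10880710112066009809/12825831752100271104 ≈ -0.84834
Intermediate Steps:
A = -1/1347072 (A = 1/(-1347072) = -1/1347072 ≈ -7.4235e-7)
A/2835046 - 2849091/3358417 = -1/1347072/2835046 - 2849091/3358417 = -1/1347072*1/2835046 - 2849091*1/3358417 = -1/3819011085312 - 2849091/3358417 = -10880710112066009809/12825831752100271104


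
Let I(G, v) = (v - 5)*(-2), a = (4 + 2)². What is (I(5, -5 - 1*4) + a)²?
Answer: 4096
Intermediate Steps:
a = 36 (a = 6² = 36)
I(G, v) = 10 - 2*v (I(G, v) = (-5 + v)*(-2) = 10 - 2*v)
(I(5, -5 - 1*4) + a)² = ((10 - 2*(-5 - 1*4)) + 36)² = ((10 - 2*(-5 - 4)) + 36)² = ((10 - 2*(-9)) + 36)² = ((10 + 18) + 36)² = (28 + 36)² = 64² = 4096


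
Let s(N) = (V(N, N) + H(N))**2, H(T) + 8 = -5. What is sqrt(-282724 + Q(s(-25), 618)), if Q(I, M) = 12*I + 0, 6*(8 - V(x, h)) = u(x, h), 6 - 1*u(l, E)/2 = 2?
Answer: 2*I*sqrt(635046)/3 ≈ 531.27*I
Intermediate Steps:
u(l, E) = 8 (u(l, E) = 12 - 2*2 = 12 - 4 = 8)
V(x, h) = 20/3 (V(x, h) = 8 - 1/6*8 = 8 - 4/3 = 20/3)
H(T) = -13 (H(T) = -8 - 5 = -13)
s(N) = 361/9 (s(N) = (20/3 - 13)**2 = (-19/3)**2 = 361/9)
Q(I, M) = 12*I
sqrt(-282724 + Q(s(-25), 618)) = sqrt(-282724 + 12*(361/9)) = sqrt(-282724 + 1444/3) = sqrt(-846728/3) = 2*I*sqrt(635046)/3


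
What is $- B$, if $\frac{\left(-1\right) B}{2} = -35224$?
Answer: $-70448$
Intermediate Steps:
$B = 70448$ ($B = \left(-2\right) \left(-35224\right) = 70448$)
$- B = \left(-1\right) 70448 = -70448$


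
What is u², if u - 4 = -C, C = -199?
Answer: 41209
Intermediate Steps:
u = 203 (u = 4 - 1*(-199) = 4 + 199 = 203)
u² = 203² = 41209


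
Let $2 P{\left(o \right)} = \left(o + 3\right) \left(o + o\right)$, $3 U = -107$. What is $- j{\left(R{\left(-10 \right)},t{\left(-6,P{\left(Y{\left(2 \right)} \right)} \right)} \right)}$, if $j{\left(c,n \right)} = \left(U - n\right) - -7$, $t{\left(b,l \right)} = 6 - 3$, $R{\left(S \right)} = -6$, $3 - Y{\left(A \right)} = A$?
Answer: $\frac{95}{3} \approx 31.667$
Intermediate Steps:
$U = - \frac{107}{3}$ ($U = \frac{1}{3} \left(-107\right) = - \frac{107}{3} \approx -35.667$)
$Y{\left(A \right)} = 3 - A$
$P{\left(o \right)} = o \left(3 + o\right)$ ($P{\left(o \right)} = \frac{\left(o + 3\right) \left(o + o\right)}{2} = \frac{\left(3 + o\right) 2 o}{2} = \frac{2 o \left(3 + o\right)}{2} = o \left(3 + o\right)$)
$t{\left(b,l \right)} = 3$
$j{\left(c,n \right)} = - \frac{86}{3} - n$ ($j{\left(c,n \right)} = \left(- \frac{107}{3} - n\right) - -7 = \left(- \frac{107}{3} - n\right) + 7 = - \frac{86}{3} - n$)
$- j{\left(R{\left(-10 \right)},t{\left(-6,P{\left(Y{\left(2 \right)} \right)} \right)} \right)} = - (- \frac{86}{3} - 3) = \left(-1\right) \left(- \frac{95}{3}\right) = \frac{95}{3}$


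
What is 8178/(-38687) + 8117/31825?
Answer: 53757529/1231213775 ≈ 0.043662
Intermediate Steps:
8178/(-38687) + 8117/31825 = 8178*(-1/38687) + 8117*(1/31825) = -8178/38687 + 8117/31825 = 53757529/1231213775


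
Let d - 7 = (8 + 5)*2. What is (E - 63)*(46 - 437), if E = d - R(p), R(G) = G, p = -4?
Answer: 10166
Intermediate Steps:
d = 33 (d = 7 + (8 + 5)*2 = 7 + 13*2 = 7 + 26 = 33)
E = 37 (E = 33 - 1*(-4) = 33 + 4 = 37)
(E - 63)*(46 - 437) = (37 - 63)*(46 - 437) = -26*(-391) = 10166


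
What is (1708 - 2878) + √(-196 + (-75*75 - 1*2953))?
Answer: -1170 + I*√8774 ≈ -1170.0 + 93.67*I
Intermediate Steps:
(1708 - 2878) + √(-196 + (-75*75 - 1*2953)) = -1170 + √(-196 + (-5625 - 2953)) = -1170 + √(-196 - 8578) = -1170 + √(-8774) = -1170 + I*√8774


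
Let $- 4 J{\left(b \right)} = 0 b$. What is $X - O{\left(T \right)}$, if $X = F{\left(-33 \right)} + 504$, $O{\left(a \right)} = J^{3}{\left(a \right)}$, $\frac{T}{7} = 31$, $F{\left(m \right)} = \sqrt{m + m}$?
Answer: $504 + i \sqrt{66} \approx 504.0 + 8.124 i$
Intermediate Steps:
$F{\left(m \right)} = \sqrt{2} \sqrt{m}$ ($F{\left(m \right)} = \sqrt{2 m} = \sqrt{2} \sqrt{m}$)
$T = 217$ ($T = 7 \cdot 31 = 217$)
$J{\left(b \right)} = 0$ ($J{\left(b \right)} = - \frac{0 b}{4} = \left(- \frac{1}{4}\right) 0 = 0$)
$O{\left(a \right)} = 0$ ($O{\left(a \right)} = 0^{3} = 0$)
$X = 504 + i \sqrt{66}$ ($X = \sqrt{2} \sqrt{-33} + 504 = \sqrt{2} i \sqrt{33} + 504 = i \sqrt{66} + 504 = 504 + i \sqrt{66} \approx 504.0 + 8.124 i$)
$X - O{\left(T \right)} = \left(504 + i \sqrt{66}\right) - 0 = \left(504 + i \sqrt{66}\right) + 0 = 504 + i \sqrt{66}$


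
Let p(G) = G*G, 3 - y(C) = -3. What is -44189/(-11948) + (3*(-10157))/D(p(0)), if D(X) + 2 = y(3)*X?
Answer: 182077943/11948 ≈ 15239.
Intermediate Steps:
y(C) = 6 (y(C) = 3 - 1*(-3) = 3 + 3 = 6)
p(G) = G²
D(X) = -2 + 6*X
-44189/(-11948) + (3*(-10157))/D(p(0)) = -44189/(-11948) + (3*(-10157))/(-2 + 6*0²) = -44189*(-1/11948) - 30471/(-2 + 6*0) = 44189/11948 - 30471/(-2 + 0) = 44189/11948 - 30471/(-2) = 44189/11948 - 30471*(-½) = 44189/11948 + 30471/2 = 182077943/11948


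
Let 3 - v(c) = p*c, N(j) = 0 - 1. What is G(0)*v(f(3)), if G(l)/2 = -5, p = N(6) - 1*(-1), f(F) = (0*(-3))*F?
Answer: -30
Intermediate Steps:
N(j) = -1
f(F) = 0 (f(F) = 0*F = 0)
p = 0 (p = -1 - 1*(-1) = -1 + 1 = 0)
G(l) = -10 (G(l) = 2*(-5) = -10)
v(c) = 3 (v(c) = 3 - 0*c = 3 - 1*0 = 3 + 0 = 3)
G(0)*v(f(3)) = -10*3 = -30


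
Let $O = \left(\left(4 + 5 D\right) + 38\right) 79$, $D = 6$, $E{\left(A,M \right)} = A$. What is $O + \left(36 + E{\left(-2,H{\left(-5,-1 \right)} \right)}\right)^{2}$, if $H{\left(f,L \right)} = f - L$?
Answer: $6844$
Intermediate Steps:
$O = 5688$ ($O = \left(\left(4 + 5 \cdot 6\right) + 38\right) 79 = \left(\left(4 + 30\right) + 38\right) 79 = \left(34 + 38\right) 79 = 72 \cdot 79 = 5688$)
$O + \left(36 + E{\left(-2,H{\left(-5,-1 \right)} \right)}\right)^{2} = 5688 + \left(36 - 2\right)^{2} = 5688 + 34^{2} = 5688 + 1156 = 6844$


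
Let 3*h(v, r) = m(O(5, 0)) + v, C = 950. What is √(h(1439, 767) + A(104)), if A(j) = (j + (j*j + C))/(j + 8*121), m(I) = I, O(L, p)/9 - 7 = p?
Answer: √330796554/804 ≈ 22.622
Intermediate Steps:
O(L, p) = 63 + 9*p
h(v, r) = 21 + v/3 (h(v, r) = ((63 + 9*0) + v)/3 = ((63 + 0) + v)/3 = (63 + v)/3 = 21 + v/3)
A(j) = (950 + j + j²)/(968 + j) (A(j) = (j + (j*j + 950))/(j + 8*121) = (j + (j² + 950))/(j + 968) = (j + (950 + j²))/(968 + j) = (950 + j + j²)/(968 + j))
√(h(1439, 767) + A(104)) = √((21 + (⅓)*1439) + (950 + 104 + 104²)/(968 + 104)) = √((21 + 1439/3) + (950 + 104 + 10816)/1072) = √(1502/3 + (1/1072)*11870) = √(1502/3 + 5935/536) = √(822877/1608) = √330796554/804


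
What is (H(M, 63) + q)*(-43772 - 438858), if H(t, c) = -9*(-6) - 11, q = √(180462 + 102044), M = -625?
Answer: -20753090 - 482630*√282506 ≈ -2.7728e+8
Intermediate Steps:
q = √282506 ≈ 531.51
H(t, c) = 43 (H(t, c) = 54 - 11 = 43)
(H(M, 63) + q)*(-43772 - 438858) = (43 + √282506)*(-43772 - 438858) = (43 + √282506)*(-482630) = -20753090 - 482630*√282506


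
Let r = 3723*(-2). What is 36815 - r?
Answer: 44261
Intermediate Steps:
r = -7446
36815 - r = 36815 - 1*(-7446) = 36815 + 7446 = 44261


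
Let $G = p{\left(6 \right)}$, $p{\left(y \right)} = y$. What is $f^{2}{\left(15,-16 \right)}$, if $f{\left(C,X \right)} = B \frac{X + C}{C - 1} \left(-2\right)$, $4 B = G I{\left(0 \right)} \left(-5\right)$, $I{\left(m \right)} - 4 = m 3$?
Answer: $\frac{900}{49} \approx 18.367$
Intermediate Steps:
$G = 6$
$I{\left(m \right)} = 4 + 3 m$ ($I{\left(m \right)} = 4 + m 3 = 4 + 3 m$)
$B = -30$ ($B = \frac{6 \left(4 + 3 \cdot 0\right) \left(-5\right)}{4} = \frac{6 \left(4 + 0\right) \left(-5\right)}{4} = \frac{6 \cdot 4 \left(-5\right)}{4} = \frac{24 \left(-5\right)}{4} = \frac{1}{4} \left(-120\right) = -30$)
$f{\left(C,X \right)} = \frac{60 \left(C + X\right)}{-1 + C}$ ($f{\left(C,X \right)} = - 30 \frac{X + C}{C - 1} \left(-2\right) = - 30 \frac{C + X}{-1 + C} \left(-2\right) = - \frac{30 \left(C + X\right)}{-1 + C} \left(-2\right) = \frac{60 \left(C + X\right)}{-1 + C}$)
$f^{2}{\left(15,-16 \right)} = \left(\frac{60 \left(15 - 16\right)}{-1 + 15}\right)^{2} = \left(60 \cdot \frac{1}{14} \left(-1\right)\right)^{2} = \left(- \frac{30}{7}\right)^{2} = \frac{900}{49}$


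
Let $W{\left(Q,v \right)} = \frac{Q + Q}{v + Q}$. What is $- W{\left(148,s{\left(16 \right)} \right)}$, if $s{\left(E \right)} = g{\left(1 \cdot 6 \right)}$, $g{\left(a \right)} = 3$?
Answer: $- \frac{296}{151} \approx -1.9603$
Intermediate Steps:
$s{\left(E \right)} = 3$
$W{\left(Q,v \right)} = \frac{2 Q}{Q + v}$
$- W{\left(148,s{\left(16 \right)} \right)} = - \frac{2 \cdot 148}{148 + 3} = - \frac{2 \cdot 148}{151} = \left(-1\right) \frac{296}{151} = - \frac{296}{151}$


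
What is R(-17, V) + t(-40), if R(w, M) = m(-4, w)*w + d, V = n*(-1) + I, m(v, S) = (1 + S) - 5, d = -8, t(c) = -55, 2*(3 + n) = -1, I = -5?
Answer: 294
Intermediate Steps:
n = -7/2 (n = -3 + (½)*(-1) = -3 - ½ = -7/2 ≈ -3.5000)
m(v, S) = -4 + S
V = -3/2 (V = -7/2*(-1) - 5 = 7/2 - 5 = -3/2 ≈ -1.5000)
R(w, M) = -8 + w*(-4 + w) (R(w, M) = (-4 + w)*w - 8 = w*(-4 + w) - 8 = -8 + w*(-4 + w))
R(-17, V) + t(-40) = (-8 - 17*(-4 - 17)) - 55 = (-8 - 17*(-21)) - 55 = (-8 + 357) - 55 = 349 - 55 = 294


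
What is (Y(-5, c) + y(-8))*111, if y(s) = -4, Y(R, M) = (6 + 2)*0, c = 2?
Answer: -444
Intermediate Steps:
Y(R, M) = 0 (Y(R, M) = 8*0 = 0)
(Y(-5, c) + y(-8))*111 = (0 - 4)*111 = -4*111 = -444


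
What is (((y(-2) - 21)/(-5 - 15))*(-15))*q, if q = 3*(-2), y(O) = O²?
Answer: 153/2 ≈ 76.500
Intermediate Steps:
q = -6
(((y(-2) - 21)/(-5 - 15))*(-15))*q = ((((-2)² - 21)/(-5 - 15))*(-15))*(-6) = (((4 - 21)/(-20))*(-15))*(-6) = (-17*(-1/20)*(-15))*(-6) = ((17/20)*(-15))*(-6) = -51/4*(-6) = 153/2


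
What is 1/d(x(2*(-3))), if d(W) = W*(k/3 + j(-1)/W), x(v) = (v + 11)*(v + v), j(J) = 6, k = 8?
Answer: -1/154 ≈ -0.0064935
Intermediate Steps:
x(v) = 2*v*(11 + v) (x(v) = (11 + v)*(2*v) = 2*v*(11 + v))
d(W) = W*(8/3 + 6/W)
1/d(x(2*(-3))) = 1/(6 + 8*(2*(2*(-3))*(11 + 2*(-3)))/3) = 1/(6 + 8*(2*(-6)*(11 - 6))/3) = 1/(6 + 8*(2*(-6)*5)/3) = 1/(6 + (8/3)*(-60)) = 1/(6 - 160) = 1/(-154) = -1/154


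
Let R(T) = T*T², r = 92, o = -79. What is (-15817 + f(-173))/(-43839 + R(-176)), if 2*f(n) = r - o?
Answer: 31463/10991230 ≈ 0.0028626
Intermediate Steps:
R(T) = T³
f(n) = 171/2 (f(n) = (92 - 1*(-79))/2 = (92 + 79)/2 = (½)*171 = 171/2)
(-15817 + f(-173))/(-43839 + R(-176)) = (-15817 + 171/2)/(-43839 + (-176)³) = -31463/(2*(-43839 - 5451776)) = -31463/2/(-5495615) = -31463/2*(-1/5495615) = 31463/10991230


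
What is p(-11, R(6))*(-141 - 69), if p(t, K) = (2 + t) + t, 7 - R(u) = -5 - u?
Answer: 4200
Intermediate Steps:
R(u) = 12 + u (R(u) = 7 - (-5 - u) = 7 + (5 + u) = 12 + u)
p(t, K) = 2 + 2*t
p(-11, R(6))*(-141 - 69) = (2 + 2*(-11))*(-141 - 69) = (2 - 22)*(-210) = -20*(-210) = 4200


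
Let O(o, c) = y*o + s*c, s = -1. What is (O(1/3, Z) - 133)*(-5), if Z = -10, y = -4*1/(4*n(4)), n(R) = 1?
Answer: 1850/3 ≈ 616.67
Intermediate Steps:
y = -1 (y = -4/(1*4) = -4/4 = -4*¼ = -1)
O(o, c) = -c - o (O(o, c) = -o - c = -c - o)
(O(1/3, Z) - 133)*(-5) = ((-1*(-10) - 1/3) - 133)*(-5) = ((10 - 1*⅓) - 133)*(-5) = ((10 - ⅓) - 133)*(-5) = (29/3 - 133)*(-5) = -370/3*(-5) = 1850/3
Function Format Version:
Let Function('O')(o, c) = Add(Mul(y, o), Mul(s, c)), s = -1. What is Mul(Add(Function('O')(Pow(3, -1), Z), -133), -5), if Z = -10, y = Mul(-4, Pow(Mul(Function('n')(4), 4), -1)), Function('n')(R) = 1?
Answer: Rational(1850, 3) ≈ 616.67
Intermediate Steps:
y = -1 (y = Mul(-4, Pow(Mul(1, 4), -1)) = Mul(-4, Pow(4, -1)) = Mul(-4, Rational(1, 4)) = -1)
Function('O')(o, c) = Add(Mul(-1, c), Mul(-1, o)) (Function('O')(o, c) = Add(Mul(-1, o), Mul(-1, c)) = Add(Mul(-1, c), Mul(-1, o)))
Mul(Add(Function('O')(Pow(3, -1), Z), -133), -5) = Mul(Add(Add(Mul(-1, -10), Mul(-1, Pow(3, -1))), -133), -5) = Mul(Add(Add(10, Mul(-1, Rational(1, 3))), -133), -5) = Mul(Add(Add(10, Rational(-1, 3)), -133), -5) = Mul(Add(Rational(29, 3), -133), -5) = Mul(Rational(-370, 3), -5) = Rational(1850, 3)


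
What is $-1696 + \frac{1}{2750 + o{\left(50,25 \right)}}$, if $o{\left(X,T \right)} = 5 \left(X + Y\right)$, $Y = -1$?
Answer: $- \frac{5079519}{2995} \approx -1696.0$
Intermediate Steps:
$o{\left(X,T \right)} = -5 + 5 X$ ($o{\left(X,T \right)} = 5 \left(X - 1\right) = 5 \left(-1 + X\right) = -5 + 5 X$)
$-1696 + \frac{1}{2750 + o{\left(50,25 \right)}} = -1696 + \frac{1}{2750 + \left(-5 + 5 \cdot 50\right)} = -1696 + \frac{1}{2750 + \left(-5 + 250\right)} = -1696 + \frac{1}{2750 + 245} = -1696 + \frac{1}{2995} = - \frac{5079519}{2995}$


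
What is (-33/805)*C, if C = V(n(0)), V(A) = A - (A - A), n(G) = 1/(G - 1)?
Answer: 33/805 ≈ 0.040994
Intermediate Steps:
n(G) = 1/(-1 + G)
V(A) = A (V(A) = A - 1*0 = A + 0 = A)
C = -1 (C = 1/(-1 + 0) = 1/(-1) = -1)
(-33/805)*C = -33/805*(-1) = 33/805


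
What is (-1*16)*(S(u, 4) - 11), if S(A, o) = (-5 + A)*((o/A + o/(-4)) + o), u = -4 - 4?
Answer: 696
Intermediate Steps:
u = -8
S(A, o) = (-5 + A)*(3*o/4 + o/A) (S(A, o) = (-5 + A)*((o/A + o*(-¼)) + o) = (-5 + A)*((o/A - o/4) + o) = (-5 + A)*((-o/4 + o/A) + o) = (-5 + A)*(3*o/4 + o/A))
(-1*16)*(S(u, 4) - 11) = (-1*16)*((¼)*4*(-20 - 8*(-11 + 3*(-8)))/(-8) - 11) = -16*((¼)*4*(-⅛)*(-20 - 8*(-11 - 24)) - 11) = -16*((¼)*4*(-⅛)*(-20 - 8*(-35)) - 11) = -16*((¼)*4*(-⅛)*(-20 + 280) - 11) = -16*((¼)*4*(-⅛)*260 - 11) = -16*(-65/2 - 11) = -16*(-87/2) = 696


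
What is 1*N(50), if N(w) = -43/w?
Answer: -43/50 ≈ -0.86000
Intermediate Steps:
1*N(50) = 1*(-43/50) = -43/50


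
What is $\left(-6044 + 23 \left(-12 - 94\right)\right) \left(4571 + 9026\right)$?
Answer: $-115329754$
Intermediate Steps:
$\left(-6044 + 23 \left(-12 - 94\right)\right) \left(4571 + 9026\right) = \left(-6044 + 23 \left(-106\right)\right) 13597 = \left(-6044 - 2438\right) 13597 = \left(-8482\right) 13597 = -115329754$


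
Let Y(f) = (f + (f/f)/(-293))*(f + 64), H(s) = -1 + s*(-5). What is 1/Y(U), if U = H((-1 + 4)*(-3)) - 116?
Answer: 293/168776 ≈ 0.0017360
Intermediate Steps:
H(s) = -1 - 5*s
U = -72 (U = (-1 - 5*(-1 + 4)*(-3)) - 116 = (-1 - 15*(-3)) - 116 = (-1 - 5*(-9)) - 116 = (-1 + 45) - 116 = 44 - 116 = -72)
Y(f) = (64 + f)*(-1/293 + f) (Y(f) = (f + 1*(-1/293))*(64 + f) = (f - 1/293)*(64 + f) = (-1/293 + f)*(64 + f) = (64 + f)*(-1/293 + f))
1/Y(U) = 1/(-64/293 + (-72)² + (18751/293)*(-72)) = 1/(-64/293 + 5184 - 1350072/293) = 1/(168776/293) = 293/168776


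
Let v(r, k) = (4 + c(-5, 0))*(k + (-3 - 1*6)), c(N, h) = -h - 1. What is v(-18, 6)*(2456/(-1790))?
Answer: 11052/895 ≈ 12.349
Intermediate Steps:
c(N, h) = -1 - h
v(r, k) = -27 + 3*k (v(r, k) = (4 + (-1 - 1*0))*(k + (-3 - 1*6)) = (4 + (-1 + 0))*(k + (-3 - 6)) = (4 - 1)*(k - 9) = 3*(-9 + k) = -27 + 3*k)
v(-18, 6)*(2456/(-1790)) = (-27 + 3*6)*(2456/(-1790)) = (-27 + 18)*(2456*(-1/1790)) = -9*(-1228/895) = 11052/895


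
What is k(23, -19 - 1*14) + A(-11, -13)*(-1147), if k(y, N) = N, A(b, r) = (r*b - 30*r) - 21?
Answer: -587297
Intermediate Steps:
A(b, r) = -21 - 30*r + b*r (A(b, r) = (b*r - 30*r) - 21 = (-30*r + b*r) - 21 = -21 - 30*r + b*r)
k(23, -19 - 1*14) + A(-11, -13)*(-1147) = (-19 - 1*14) + (-21 - 30*(-13) - 11*(-13))*(-1147) = (-19 - 14) + (-21 + 390 + 143)*(-1147) = -33 + 512*(-1147) = -33 - 587264 = -587297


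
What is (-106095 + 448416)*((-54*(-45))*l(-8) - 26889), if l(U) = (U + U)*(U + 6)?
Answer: 17414211591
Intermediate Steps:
l(U) = 2*U*(6 + U) (l(U) = (2*U)*(6 + U) = 2*U*(6 + U))
(-106095 + 448416)*((-54*(-45))*l(-8) - 26889) = (-106095 + 448416)*((-54*(-45))*(2*(-8)*(6 - 8)) - 26889) = 342321*(2430*(2*(-8)*(-2)) - 26889) = 342321*(2430*32 - 26889) = 342321*(77760 - 26889) = 342321*50871 = 17414211591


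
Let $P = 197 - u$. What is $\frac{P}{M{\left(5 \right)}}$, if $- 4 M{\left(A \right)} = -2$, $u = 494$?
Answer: $-594$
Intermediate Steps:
$M{\left(A \right)} = \frac{1}{2}$ ($M{\left(A \right)} = \left(- \frac{1}{4}\right) \left(-2\right) = \frac{1}{2}$)
$P = -297$ ($P = 197 - 494 = -297$)
$\frac{P}{M{\left(5 \right)}} = - 297 \frac{1}{\frac{1}{2}} = \left(-297\right) 2 = -594$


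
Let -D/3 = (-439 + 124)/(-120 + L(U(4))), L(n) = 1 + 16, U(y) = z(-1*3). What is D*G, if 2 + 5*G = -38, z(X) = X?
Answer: 7560/103 ≈ 73.398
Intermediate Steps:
G = -8 (G = -⅖ + (⅕)*(-38) = -⅖ - 38/5 = -8)
U(y) = -3 (U(y) = -1*3 = -3)
L(n) = 17
D = -945/103 (D = -3*(-439 + 124)/(-120 + 17) = -(-945)/(-103) = -(-945)*(-1)/103 = -3*315/103 = -945/103 ≈ -9.1748)
D*G = -945/103*(-8) = 7560/103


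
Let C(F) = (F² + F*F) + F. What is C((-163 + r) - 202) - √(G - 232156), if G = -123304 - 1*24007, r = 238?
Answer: 32131 - 3*I*√42163 ≈ 32131.0 - 616.01*I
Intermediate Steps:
C(F) = F + 2*F² (C(F) = (F² + F²) + F = 2*F² + F = F + 2*F²)
G = -147311 (G = -123304 - 24007 = -147311)
C((-163 + r) - 202) - √(G - 232156) = ((-163 + 238) - 202)*(1 + 2*((-163 + 238) - 202)) - √(-147311 - 232156) = (75 - 202)*(1 + 2*(75 - 202)) - √(-379467) = -127*(1 + 2*(-127)) - 3*I*√42163 = -127*(1 - 254) - 3*I*√42163 = -127*(-253) - 3*I*√42163 = 32131 - 3*I*√42163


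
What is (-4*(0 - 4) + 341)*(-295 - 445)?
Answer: -264180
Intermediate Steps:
(-4*(0 - 4) + 341)*(-295 - 445) = (-4*(-4) + 341)*(-740) = (16 + 341)*(-740) = 357*(-740) = -264180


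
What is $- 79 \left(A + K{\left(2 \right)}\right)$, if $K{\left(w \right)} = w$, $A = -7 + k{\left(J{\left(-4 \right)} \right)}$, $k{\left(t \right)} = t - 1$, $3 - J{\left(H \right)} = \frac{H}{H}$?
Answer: $316$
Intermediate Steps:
$J{\left(H \right)} = 2$ ($J{\left(H \right)} = 3 - \frac{H}{H} = 3 - 1 = 2$)
$k{\left(t \right)} = -1 + t$
$A = -6$ ($A = -7 + \left(-1 + 2\right) = -7 + 1 = -6$)
$- 79 \left(A + K{\left(2 \right)}\right) = - 79 \left(-6 + 2\right) = \left(-79\right) \left(-4\right) = 316$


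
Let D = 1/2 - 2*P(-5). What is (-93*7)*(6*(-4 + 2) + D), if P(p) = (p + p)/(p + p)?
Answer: 17577/2 ≈ 8788.5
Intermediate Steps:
P(p) = 1 (P(p) = (2*p)/((2*p)) = (2*p)*(1/(2*p)) = 1)
D = -3/2 (D = 1/2 - 2*1 = ½ - 2 = -3/2 ≈ -1.5000)
(-93*7)*(6*(-4 + 2) + D) = (-93*7)*(6*(-4 + 2) - 3/2) = -651*(6*(-2) - 3/2) = -651*(-12 - 3/2) = -651*(-27/2) = 17577/2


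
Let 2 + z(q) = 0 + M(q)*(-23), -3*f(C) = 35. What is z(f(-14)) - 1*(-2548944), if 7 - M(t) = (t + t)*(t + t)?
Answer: 23051729/9 ≈ 2.5613e+6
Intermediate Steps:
f(C) = -35/3 (f(C) = -1/3*35 = -35/3)
M(t) = 7 - 4*t**2 (M(t) = 7 - (t + t)*(t + t) = 7 - 2*t*2*t = 7 - 4*t**2)
z(q) = -163 + 92*q**2 (z(q) = -2 + (0 + (7 - 4*q**2)*(-23)) = -2 + (0 + (-161 + 92*q**2)) = -2 + (-161 + 92*q**2) = -163 + 92*q**2)
z(f(-14)) - 1*(-2548944) = (-163 + 92*(-35/3)**2) - 1*(-2548944) = (-163 + 92*(1225/9)) + 2548944 = (-163 + 112700/9) + 2548944 = 111233/9 + 2548944 = 23051729/9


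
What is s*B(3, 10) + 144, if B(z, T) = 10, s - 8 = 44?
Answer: 664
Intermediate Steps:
s = 52 (s = 8 + 44 = 52)
s*B(3, 10) + 144 = 52*10 + 144 = 520 + 144 = 664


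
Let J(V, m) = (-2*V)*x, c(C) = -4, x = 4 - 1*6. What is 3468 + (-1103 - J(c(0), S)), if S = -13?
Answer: 2381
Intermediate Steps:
x = -2 (x = 4 - 6 = -2)
J(V, m) = 4*V (J(V, m) = -2*V*(-2) = 4*V)
3468 + (-1103 - J(c(0), S)) = 3468 + (-1103 - 4*(-4)) = 3468 + (-1103 - 1*(-16)) = 3468 + (-1103 + 16) = 3468 - 1087 = 2381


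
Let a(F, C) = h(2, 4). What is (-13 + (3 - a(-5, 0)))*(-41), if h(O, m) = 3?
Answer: 533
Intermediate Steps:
a(F, C) = 3
(-13 + (3 - a(-5, 0)))*(-41) = (-13 + (3 - 1*3))*(-41) = (-13 + (3 - 3))*(-41) = (-13 + 0)*(-41) = -13*(-41) = 533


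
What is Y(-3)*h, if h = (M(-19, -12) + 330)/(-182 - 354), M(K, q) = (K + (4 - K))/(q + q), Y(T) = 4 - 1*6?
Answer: 1979/1608 ≈ 1.2307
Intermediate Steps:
Y(T) = -2 (Y(T) = 4 - 6 = -2)
M(K, q) = 2/q (M(K, q) = 4/((2*q)) = 4*(1/(2*q)) = 2/q)
h = -1979/3216 (h = (2/(-12) + 330)/(-182 - 354) = (2*(-1/12) + 330)/(-536) = (-⅙ + 330)*(-1/536) = (1979/6)*(-1/536) = -1979/3216 ≈ -0.61536)
Y(-3)*h = -2*(-1979/3216) = 1979/1608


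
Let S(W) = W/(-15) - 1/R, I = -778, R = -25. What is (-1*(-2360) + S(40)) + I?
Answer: 118453/75 ≈ 1579.4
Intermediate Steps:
S(W) = 1/25 - W/15 (S(W) = W/(-15) - 1/(-25) = W*(-1/15) - 1*(-1/25) = -W/15 + 1/25 = 1/25 - W/15)
(-1*(-2360) + S(40)) + I = (-1*(-2360) + (1/25 - 1/15*40)) - 778 = (2360 + (1/25 - 8/3)) - 778 = (2360 - 197/75) - 778 = 176803/75 - 778 = 118453/75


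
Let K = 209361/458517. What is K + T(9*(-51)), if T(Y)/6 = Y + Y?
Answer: -841767425/152839 ≈ -5507.5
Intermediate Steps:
K = 69787/152839 (K = 209361*(1/458517) = 69787/152839 ≈ 0.45660)
T(Y) = 12*Y (T(Y) = 6*(Y + Y) = 6*(2*Y) = 12*Y)
K + T(9*(-51)) = 69787/152839 + 12*(9*(-51)) = 69787/152839 + 12*(-459) = 69787/152839 - 5508 = -841767425/152839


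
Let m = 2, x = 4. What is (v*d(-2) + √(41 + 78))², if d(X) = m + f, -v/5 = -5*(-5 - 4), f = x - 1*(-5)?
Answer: (2475 - √119)² ≈ 6.0717e+6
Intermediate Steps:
f = 9 (f = 4 - 1*(-5) = 4 + 5 = 9)
v = -225 (v = -(-25)*(-5 - 4) = -(-25)*(-9) = -5*45 = -225)
d(X) = 11 (d(X) = 2 + 9 = 11)
(v*d(-2) + √(41 + 78))² = (-225*11 + √(41 + 78))² = (-2475 + √119)²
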